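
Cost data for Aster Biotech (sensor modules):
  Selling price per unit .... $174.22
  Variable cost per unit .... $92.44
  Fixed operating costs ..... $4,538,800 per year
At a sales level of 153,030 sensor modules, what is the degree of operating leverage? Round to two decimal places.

At 153,030 units, contribution = 153,030 × $81.78 = $12,514,793.40.
Operating income = contribution − fixed costs = $12,514,793.40 − $4,538,800 = $7,975,993.40.
So DOL = total CM / EBIT = $12,514,793.40 / $7,975,993.40 = 1.5691.

1.57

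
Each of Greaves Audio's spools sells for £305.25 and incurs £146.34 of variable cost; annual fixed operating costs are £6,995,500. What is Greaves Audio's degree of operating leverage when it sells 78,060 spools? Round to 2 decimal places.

2.29

Contribution at this volume is 78,060 × £158.91 = £12,404,514.60.
EBIT = £12,404,514.60 − £6,995,500 = £5,409,014.60.
So DOL = total CM / EBIT = £12,404,514.60 / £5,409,014.60 = 2.2933.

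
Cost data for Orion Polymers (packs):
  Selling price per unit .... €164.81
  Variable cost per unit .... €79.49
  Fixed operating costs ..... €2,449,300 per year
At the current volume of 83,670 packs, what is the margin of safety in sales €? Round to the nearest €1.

Each unit contributes €164.81 − €79.49 = €85.32. Break-even units = €2,449,300 ÷ €85.32 = 28,707.22; break-even revenue = 28,707.22 × €164.81 = €4,731,236.91.
Current sales = 83,670 × €164.81 = €13,789,652.70.
Margin of safety = €13,789,652.70 − €4,731,236.91 = €9,058,416.

€9,058,416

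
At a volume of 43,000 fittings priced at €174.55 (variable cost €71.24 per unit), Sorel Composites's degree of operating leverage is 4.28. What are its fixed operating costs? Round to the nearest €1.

Contribution at this volume is 43,000 × €103.31 = €4,442,330.00.
DOL = contribution / EBIT, so EBIT = €4,442,330.00 / 4.28 = €1,037,927.57.
And FC = contribution − EBIT = €4,442,330.00 − €1,037,927.57 = €3,404,402.

€3,404,402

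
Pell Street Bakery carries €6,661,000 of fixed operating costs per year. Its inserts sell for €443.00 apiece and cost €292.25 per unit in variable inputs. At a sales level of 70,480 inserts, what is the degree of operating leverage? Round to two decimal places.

2.68

Total contribution margin = 70,480 × €150.75 = €10,624,860.00.
Subtracting fixed costs: EBIT = €10,624,860.00 − €6,661,000 = €3,963,860.00.
Degree of operating leverage = €10,624,860.00 / €3,963,860.00 = 2.6804.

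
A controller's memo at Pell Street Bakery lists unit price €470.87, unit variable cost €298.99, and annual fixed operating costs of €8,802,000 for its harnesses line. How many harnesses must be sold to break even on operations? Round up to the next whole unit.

51,211 harnesses

Each unit contributes €470.87 − €298.99 = €171.88.
Units to break even: €8,802,000 ÷ €171.88 = 51,210.15, rounded up to 51,211.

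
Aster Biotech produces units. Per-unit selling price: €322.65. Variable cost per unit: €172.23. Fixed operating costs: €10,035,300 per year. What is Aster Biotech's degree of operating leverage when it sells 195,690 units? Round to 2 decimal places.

1.52

At 195,690 units, contribution = 195,690 × €150.42 = €29,435,689.80.
Subtracting fixed costs: EBIT = €29,435,689.80 − €10,035,300 = €19,400,389.80.
DOL = contribution ÷ EBIT = €29,435,689.80 ÷ €19,400,389.80 = 1.5173.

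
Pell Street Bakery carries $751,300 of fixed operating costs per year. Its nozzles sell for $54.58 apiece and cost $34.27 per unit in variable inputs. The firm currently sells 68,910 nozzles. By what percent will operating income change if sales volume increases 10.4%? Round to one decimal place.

Contribution at this volume is 68,910 × $20.31 = $1,399,562.10.
EBIT = $1,399,562.10 − $751,300 = $648,262.10.
So DOL = total CM / EBIT = $1,399,562.10 / $648,262.10 = 2.1589.
Operating income changes by 2.1589 × +10.4% = +22.5%.

+22.5%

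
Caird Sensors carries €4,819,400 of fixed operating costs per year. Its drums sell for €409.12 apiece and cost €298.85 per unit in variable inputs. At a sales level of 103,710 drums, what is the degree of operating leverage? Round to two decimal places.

Contribution at this volume is 103,710 × €110.27 = €11,436,101.70.
Operating income = contribution − fixed costs = €11,436,101.70 − €4,819,400 = €6,616,701.70.
So DOL = total CM / EBIT = €11,436,101.70 / €6,616,701.70 = 1.7284.

1.73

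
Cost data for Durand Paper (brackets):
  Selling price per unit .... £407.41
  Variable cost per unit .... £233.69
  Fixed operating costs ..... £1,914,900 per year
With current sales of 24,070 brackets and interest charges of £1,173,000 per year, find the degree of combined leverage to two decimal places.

Contribution at this volume is 24,070 × £173.72 = £4,181,440.40.
Operating income = contribution − fixed costs = £4,181,440.40 − £1,914,900 = £2,266,540.40. Interest = £1,173,000.00.
DOL = £4,181,440.40 ÷ £2,266,540.40 = 1.8449; DFL = £2,266,540.40 ÷ £1,093,540.40 = 2.0727.
Combined leverage = 1.8449 × 2.0727 = 3.8239.

3.82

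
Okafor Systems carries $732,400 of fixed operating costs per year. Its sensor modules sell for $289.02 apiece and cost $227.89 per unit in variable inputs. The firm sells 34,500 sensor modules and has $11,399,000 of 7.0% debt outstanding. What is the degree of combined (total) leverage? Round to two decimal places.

3.64

At 34,500 units, contribution = 34,500 × $61.13 = $2,108,985.00.
EBIT = $2,108,985.00 − $732,400 = $1,376,585.00. Interest = $797,930.00, so EBIT − I = $578,655.00.
DCL = contribution ÷ (EBIT − I) = $2,108,985.00 ÷ $578,655.00 = 3.6446.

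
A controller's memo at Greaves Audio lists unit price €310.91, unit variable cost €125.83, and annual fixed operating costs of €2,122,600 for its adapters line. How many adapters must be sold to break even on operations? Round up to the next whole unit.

Each unit contributes €310.91 − €125.83 = €185.08.
Break-even Q = €2,122,600 / €185.08 = 11,468.55 → 11,469 adapters.

11,469 adapters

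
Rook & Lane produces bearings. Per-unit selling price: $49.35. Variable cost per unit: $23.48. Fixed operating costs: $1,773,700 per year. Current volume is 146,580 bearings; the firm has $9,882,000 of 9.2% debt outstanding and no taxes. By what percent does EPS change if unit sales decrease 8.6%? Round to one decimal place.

At 146,580 units, contribution = 146,580 × $25.87 = $3,792,024.60.
Subtracting fixed costs: EBIT = $3,792,024.60 − $1,773,700 = $2,018,324.60.
Interest = $909,144.00, so EBIT − I = $1,109,180.60.
DCL = total CM / (EBIT − I) = $3,792,024.60 / $1,109,180.60 = 3.4188.
EPS therefore changes by 3.4188 × (-8.6%) = -29.4%.

-29.4%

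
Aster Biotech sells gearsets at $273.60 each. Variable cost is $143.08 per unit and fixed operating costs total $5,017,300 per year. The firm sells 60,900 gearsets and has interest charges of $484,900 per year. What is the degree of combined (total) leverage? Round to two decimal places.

At 60,900 units, contribution = 60,900 × $130.52 = $7,948,668.00.
EBIT = $7,948,668.00 − $5,017,300 = $2,931,368.00. Interest = $484,900.00, so EBIT − I = $2,446,468.00.
Degree of total leverage = total CM / (EBIT − interest) = $7,948,668.00 / $2,446,468.00 = 3.2490.

3.25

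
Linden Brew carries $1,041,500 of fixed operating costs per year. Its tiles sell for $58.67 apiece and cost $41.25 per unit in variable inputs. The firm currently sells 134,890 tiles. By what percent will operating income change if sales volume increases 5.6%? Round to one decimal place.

Contribution at this volume is 134,890 × $17.42 = $2,349,783.80.
Operating income = contribution − fixed costs = $2,349,783.80 − $1,041,500 = $1,308,283.80.
So DOL = total CM / EBIT = $2,349,783.80 / $1,308,283.80 = 1.7961.
Operating income changes by 1.7961 × +5.6% = +10.1%.

+10.1%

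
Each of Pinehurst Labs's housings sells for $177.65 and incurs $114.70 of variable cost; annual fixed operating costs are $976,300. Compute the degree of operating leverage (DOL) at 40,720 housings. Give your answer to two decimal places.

1.62

Total contribution margin = 40,720 × $62.95 = $2,563,324.00.
EBIT = $2,563,324.00 − $976,300 = $1,587,024.00.
So DOL = total CM / EBIT = $2,563,324.00 / $1,587,024.00 = 1.6152.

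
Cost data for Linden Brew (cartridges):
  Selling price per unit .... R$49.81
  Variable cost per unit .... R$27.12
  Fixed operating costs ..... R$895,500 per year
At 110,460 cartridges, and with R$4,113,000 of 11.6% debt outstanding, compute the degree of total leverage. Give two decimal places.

2.21

At 110,460 units, contribution = 110,460 × R$22.69 = R$2,506,337.40.
Operating income = contribution − fixed costs = R$2,506,337.40 − R$895,500 = R$1,610,837.40. Interest = R$477,108.00, so EBIT − I = R$1,133,729.40.
DCL = contribution ÷ (EBIT − I) = R$2,506,337.40 ÷ R$1,133,729.40 = 2.2107.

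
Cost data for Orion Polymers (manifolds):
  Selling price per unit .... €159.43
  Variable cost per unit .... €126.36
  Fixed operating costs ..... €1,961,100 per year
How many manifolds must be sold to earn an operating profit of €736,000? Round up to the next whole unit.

Unit CM = price − variable cost = €159.43 − €126.36 = €33.07.
Need Q such that Q × €33.07 − €1,961,100 = €736,000, i.e. Q = €2,697,100 / €33.07 = 81,557.30 → 81,558.

81,558 manifolds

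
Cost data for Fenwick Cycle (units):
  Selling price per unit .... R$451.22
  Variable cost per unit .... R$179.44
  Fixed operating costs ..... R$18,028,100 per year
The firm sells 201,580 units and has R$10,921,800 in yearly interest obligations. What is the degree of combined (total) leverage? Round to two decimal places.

2.12

Total contribution margin = 201,580 × R$271.78 = R$54,785,412.40.
Operating income = contribution − fixed costs = R$54,785,412.40 − R$18,028,100 = R$36,757,312.40. Interest = R$10,921,800.00, so EBIT − I = R$25,835,512.40.
Degree of total leverage = total CM / (EBIT − interest) = R$54,785,412.40 / R$25,835,512.40 = 2.1205.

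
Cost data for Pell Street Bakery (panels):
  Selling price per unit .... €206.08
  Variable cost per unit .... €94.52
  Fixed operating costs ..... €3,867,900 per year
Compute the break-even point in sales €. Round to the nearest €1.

Contribution margin per unit = €206.08 − €94.52 = €111.56, a CM ratio of €111.56 ÷ €206.08 = 0.5413.
Break-even revenue = fixed costs × price ÷ CM = €3,867,900 × €206.08 ÷ €111.56 = €7,145,006.

€7,145,006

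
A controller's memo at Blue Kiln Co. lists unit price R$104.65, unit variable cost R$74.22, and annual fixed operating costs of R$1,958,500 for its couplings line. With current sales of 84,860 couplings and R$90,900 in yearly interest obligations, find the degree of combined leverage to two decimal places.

4.85

At 84,860 units, contribution = 84,860 × R$30.43 = R$2,582,289.80.
EBIT = R$2,582,289.80 − R$1,958,500 = R$623,789.80. Interest = R$90,900.00.
DOL = R$2,582,289.80 ÷ R$623,789.80 = 4.1397; DFL = R$623,789.80 ÷ R$532,889.80 = 1.1706.
Combined leverage = 4.1397 × 1.1706 = 4.8459.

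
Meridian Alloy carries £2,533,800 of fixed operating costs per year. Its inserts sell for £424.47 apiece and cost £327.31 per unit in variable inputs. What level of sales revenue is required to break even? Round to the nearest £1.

£11,069,597

Contribution margin per unit = £424.47 − £327.31 = £97.16, a CM ratio of £97.16 ÷ £424.47 = 0.2289.
Break-even revenue = fixed costs × price ÷ CM = £2,533,800 × £424.47 ÷ £97.16 = £11,069,597.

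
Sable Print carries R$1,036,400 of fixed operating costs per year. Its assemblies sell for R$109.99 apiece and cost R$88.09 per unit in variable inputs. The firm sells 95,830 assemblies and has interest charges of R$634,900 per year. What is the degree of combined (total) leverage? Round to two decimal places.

Contribution at this volume is 95,830 × R$21.90 = R$2,098,677.00.
Operating income = contribution − fixed costs = R$2,098,677.00 − R$1,036,400 = R$1,062,277.00. Interest = R$634,900.00.
DOL = R$2,098,677.00 ÷ R$1,062,277.00 = 1.9756; DFL = R$1,062,277.00 ÷ R$427,377.00 = 2.4856.
Combined leverage = 1.9756 × 2.4856 = 4.9106.

4.91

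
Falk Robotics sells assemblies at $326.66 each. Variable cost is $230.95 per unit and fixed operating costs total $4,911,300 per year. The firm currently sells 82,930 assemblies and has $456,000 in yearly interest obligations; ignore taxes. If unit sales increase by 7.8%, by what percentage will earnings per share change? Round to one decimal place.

+24.1%

Total contribution margin = 82,930 × $95.71 = $7,937,230.30.
EBIT = $7,937,230.30 − $4,911,300 = $3,025,930.30.
After interest of $456,000.00, pre-tax earnings = $2,569,930.30.
Degree of combined leverage = contribution ÷ (EBIT − I) = $7,937,230.30 ÷ $2,569,930.30 = 3.0885.
%ΔEPS = DCL × %ΔSales = 3.0885 × +7.8% = +24.1%.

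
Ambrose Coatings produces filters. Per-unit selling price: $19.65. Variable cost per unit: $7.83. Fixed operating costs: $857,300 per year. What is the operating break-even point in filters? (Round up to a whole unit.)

Contribution margin per unit = $19.65 − $7.83 = $11.82.
Break-even volume = fixed costs ÷ CM per unit = $857,300 ÷ $11.82 = 72,529.61, so 72,530 filters.

72,530 filters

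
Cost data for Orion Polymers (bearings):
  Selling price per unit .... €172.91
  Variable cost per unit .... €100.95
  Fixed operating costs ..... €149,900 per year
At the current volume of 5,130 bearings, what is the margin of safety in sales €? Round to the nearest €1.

€526,839

Contribution margin per unit = €172.91 − €100.95 = €71.96. Break-even units = €149,900 ÷ €71.96 = 2,083.10; break-even revenue = 2,083.10 × €172.91 = €360,189.12.
Current sales = 5,130 × €172.91 = €887,028.30.
Margin of safety = €887,028.30 − €360,189.12 = €526,839.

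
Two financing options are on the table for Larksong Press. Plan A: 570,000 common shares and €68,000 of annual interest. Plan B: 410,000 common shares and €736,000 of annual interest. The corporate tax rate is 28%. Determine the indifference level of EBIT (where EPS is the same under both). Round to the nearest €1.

Set EPS_A = EPS_B: (EBIT − €68,000)(1 − 0.28) ÷ 570,000 = (EBIT − €736,000)(1 − 0.28) ÷ 410,000.
Cancelling (1 − t) and cross-multiplying: 410,000·(EBIT − 68,000) = 570,000·(EBIT − 736,000).
EBIT × (570,000 − 410,000) = 736,000 × 570,000 − 68,000 × 410,000 = 391,640,000,000, so EBIT = 391,640,000,000 ÷ 160,000 = 2,447,750.00.

€2,447,750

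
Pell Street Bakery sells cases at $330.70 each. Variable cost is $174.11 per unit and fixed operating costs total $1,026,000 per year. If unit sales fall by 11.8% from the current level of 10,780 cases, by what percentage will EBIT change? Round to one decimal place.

Total contribution margin = 10,780 × $156.59 = $1,688,040.20.
EBIT = $1,688,040.20 − $1,026,000 = $662,040.20.
DOL = contribution ÷ EBIT = $1,688,040.20 ÷ $662,040.20 = 2.5498.
%ΔEBIT = DOL × %ΔSales = 2.5498 × -11.8% = -30.1%.

-30.1%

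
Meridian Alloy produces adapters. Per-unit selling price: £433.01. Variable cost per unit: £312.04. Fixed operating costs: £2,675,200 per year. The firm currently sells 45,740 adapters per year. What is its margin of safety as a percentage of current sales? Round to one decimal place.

51.7%

Unit CM = price − variable cost = £433.01 − £312.04 = £120.97. Break-even units = £2,675,200 ÷ £120.97 = 22,114.57; break-even revenue = 22,114.57 × £433.01 = £9,575,831.63.
Current sales = 45,740 × £433.01 = £19,805,877.40.
Margin of safety = (£19,805,877.40 − £9,575,831.63) ÷ £19,805,877.40 = 51.7%.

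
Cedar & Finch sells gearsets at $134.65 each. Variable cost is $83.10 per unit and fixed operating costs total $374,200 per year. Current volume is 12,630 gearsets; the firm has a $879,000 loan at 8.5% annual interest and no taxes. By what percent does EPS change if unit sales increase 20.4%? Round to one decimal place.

Total contribution margin = 12,630 × $51.55 = $651,076.50.
Operating income = contribution − fixed costs = $651,076.50 − $374,200 = $276,876.50.
After interest of $74,715.00, pre-tax earnings = $202,161.50.
Degree of combined leverage = contribution ÷ (EBIT − I) = $651,076.50 ÷ $202,161.50 = 3.2206.
EPS therefore changes by 3.2206 × (+20.4%) = +65.7%.

+65.7%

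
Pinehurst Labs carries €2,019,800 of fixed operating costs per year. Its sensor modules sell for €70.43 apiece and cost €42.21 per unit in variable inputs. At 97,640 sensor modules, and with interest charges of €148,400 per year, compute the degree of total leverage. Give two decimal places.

Total contribution margin = 97,640 × €28.22 = €2,755,400.80.
Subtracting fixed costs: EBIT = €2,755,400.80 − €2,019,800 = €735,600.80. Interest = €148,400.00.
DOL = €2,755,400.80 ÷ €735,600.80 = 3.7458; DFL = €735,600.80 ÷ €587,200.80 = 1.2527.
DCL = DOL × DFL = 3.7458 × 1.2527 = 4.6924.

4.69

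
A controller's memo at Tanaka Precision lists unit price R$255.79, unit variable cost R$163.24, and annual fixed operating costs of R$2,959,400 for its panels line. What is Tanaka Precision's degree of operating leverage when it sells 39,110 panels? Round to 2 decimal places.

Contribution at this volume is 39,110 × R$92.55 = R$3,619,630.50.
Operating income = contribution − fixed costs = R$3,619,630.50 − R$2,959,400 = R$660,230.50.
DOL = contribution ÷ EBIT = R$3,619,630.50 ÷ R$660,230.50 = 5.4824.

5.48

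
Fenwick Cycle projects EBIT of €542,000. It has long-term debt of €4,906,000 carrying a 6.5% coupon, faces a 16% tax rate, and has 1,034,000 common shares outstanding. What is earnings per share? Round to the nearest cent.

€0.18

Pre-tax income = €542,000 − €318,890.00 = €223,110.00.
After tax at 16%: net income = €223,110.00 × 0.84 = €187,412.40.
Per share: €187,412.40 / 1,034,000 shares = €0.18.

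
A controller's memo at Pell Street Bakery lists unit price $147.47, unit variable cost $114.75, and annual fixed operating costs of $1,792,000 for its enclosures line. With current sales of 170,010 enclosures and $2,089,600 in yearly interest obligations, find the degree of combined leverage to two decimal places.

3.31

Contribution at this volume is 170,010 × $32.72 = $5,562,727.20.
EBIT = $5,562,727.20 − $1,792,000 = $3,770,727.20. Interest = $2,089,600.00, so EBIT − I = $1,681,127.20.
DCL = contribution ÷ (EBIT − I) = $5,562,727.20 ÷ $1,681,127.20 = 3.3089.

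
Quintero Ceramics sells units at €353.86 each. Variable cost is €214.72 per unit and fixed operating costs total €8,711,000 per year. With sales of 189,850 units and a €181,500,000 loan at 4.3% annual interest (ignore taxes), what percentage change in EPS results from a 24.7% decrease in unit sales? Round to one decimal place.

-65.9%

At 189,850 units, contribution = 189,850 × €139.14 = €26,415,729.00.
EBIT = €26,415,729.00 − €8,711,000 = €17,704,729.00.
After interest of €7,804,500.00, pre-tax earnings = €9,900,229.00.
DCL = total CM / (EBIT − I) = €26,415,729.00 / €9,900,229.00 = 2.6682.
%ΔEPS = DCL × %ΔSales = 2.6682 × -24.7% = -65.9%.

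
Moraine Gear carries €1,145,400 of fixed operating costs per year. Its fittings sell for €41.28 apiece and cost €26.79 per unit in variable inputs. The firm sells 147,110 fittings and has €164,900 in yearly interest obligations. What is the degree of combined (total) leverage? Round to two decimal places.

2.60

Total contribution margin = 147,110 × €14.49 = €2,131,623.90.
EBIT = €2,131,623.90 − €1,145,400 = €986,223.90. Interest = €164,900.00.
DOL = €2,131,623.90 ÷ €986,223.90 = 2.1614; DFL = €986,223.90 ÷ €821,323.90 = 1.2008.
Combined leverage = 2.1614 × 1.2008 = 2.5954.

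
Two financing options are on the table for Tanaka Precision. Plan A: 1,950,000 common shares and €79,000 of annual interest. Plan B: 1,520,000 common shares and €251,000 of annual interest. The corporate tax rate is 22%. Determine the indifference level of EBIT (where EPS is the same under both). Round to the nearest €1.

€859,000

Set EPS_A = EPS_B: (EBIT − €79,000)(1 − 0.22) ÷ 1,950,000 = (EBIT − €251,000)(1 − 0.22) ÷ 1,520,000.
Cancelling (1 − t) and cross-multiplying: 1,520,000·(EBIT − 79,000) = 1,950,000·(EBIT − 251,000).
EBIT × (1,950,000 − 1,520,000) = 251,000 × 1,950,000 − 79,000 × 1,520,000 = 369,370,000,000, so EBIT = 369,370,000,000 ÷ 430,000 = 859,000.00.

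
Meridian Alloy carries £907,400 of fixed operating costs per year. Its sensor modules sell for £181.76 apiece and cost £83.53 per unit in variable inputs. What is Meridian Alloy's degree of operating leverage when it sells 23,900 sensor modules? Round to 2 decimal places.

Total contribution margin = 23,900 × £98.23 = £2,347,697.00.
EBIT = £2,347,697.00 − £907,400 = £1,440,297.00.
So DOL = total CM / EBIT = £2,347,697.00 / £1,440,297.00 = 1.6300.

1.63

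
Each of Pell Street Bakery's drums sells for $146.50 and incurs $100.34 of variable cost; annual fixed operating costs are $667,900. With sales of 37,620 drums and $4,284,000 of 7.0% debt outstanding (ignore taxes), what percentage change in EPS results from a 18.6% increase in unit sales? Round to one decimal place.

At 37,620 units, contribution = 37,620 × $46.16 = $1,736,539.20.
Operating income = contribution − fixed costs = $1,736,539.20 − $667,900 = $1,068,639.20.
After interest of $299,880.00, pre-tax earnings = $768,759.20.
Degree of combined leverage = contribution ÷ (EBIT − I) = $1,736,539.20 ÷ $768,759.20 = 2.2589.
EPS therefore changes by 2.2589 × (+18.6%) = +42.0%.

+42.0%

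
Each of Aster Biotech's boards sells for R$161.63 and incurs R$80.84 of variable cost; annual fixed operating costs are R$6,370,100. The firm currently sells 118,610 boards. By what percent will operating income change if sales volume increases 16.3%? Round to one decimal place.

+48.6%

Contribution at this volume is 118,610 × R$80.79 = R$9,582,501.90.
EBIT = R$9,582,501.90 − R$6,370,100 = R$3,212,401.90.
So DOL = total CM / EBIT = R$9,582,501.90 / R$3,212,401.90 = 2.9830.
Operating income changes by 2.9830 × +16.3% = +48.6%.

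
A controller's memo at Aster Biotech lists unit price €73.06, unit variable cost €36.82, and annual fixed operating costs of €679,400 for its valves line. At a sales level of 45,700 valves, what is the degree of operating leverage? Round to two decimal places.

Contribution at this volume is 45,700 × €36.24 = €1,656,168.00.
Operating income = contribution − fixed costs = €1,656,168.00 − €679,400 = €976,768.00.
Degree of operating leverage = €1,656,168.00 / €976,768.00 = 1.6956.

1.70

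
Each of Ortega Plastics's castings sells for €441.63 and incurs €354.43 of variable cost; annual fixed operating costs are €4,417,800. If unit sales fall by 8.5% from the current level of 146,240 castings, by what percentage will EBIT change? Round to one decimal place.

-13.0%

At 146,240 units, contribution = 146,240 × €87.20 = €12,752,128.00.
Subtracting fixed costs: EBIT = €12,752,128.00 − €4,417,800 = €8,334,328.00.
So DOL = total CM / EBIT = €12,752,128.00 / €8,334,328.00 = 1.5301.
%ΔEBIT = DOL × %ΔSales = 1.5301 × -8.5% = -13.0%.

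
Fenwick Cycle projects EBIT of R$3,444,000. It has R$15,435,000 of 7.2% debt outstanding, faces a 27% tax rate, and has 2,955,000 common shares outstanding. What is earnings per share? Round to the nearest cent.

Pre-tax income = R$3,444,000 − R$1,111,320.00 = R$2,332,680.00.
After tax at 27%: net income = R$2,332,680.00 × 0.73 = R$1,702,856.40.
EPS = R$1,702,856.40 ÷ 2,955,000 = R$0.58.

R$0.58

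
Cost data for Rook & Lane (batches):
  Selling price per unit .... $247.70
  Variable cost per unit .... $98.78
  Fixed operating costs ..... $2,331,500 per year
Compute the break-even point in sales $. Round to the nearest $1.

$3,878,005

Contribution margin per unit = $247.70 − $98.78 = $148.92, a CM ratio of $148.92 ÷ $247.70 = 0.6012.
Break-even sales = FC ÷ CM ratio = $2,331,500 × $247.70 / $148.92 = $3,878,005.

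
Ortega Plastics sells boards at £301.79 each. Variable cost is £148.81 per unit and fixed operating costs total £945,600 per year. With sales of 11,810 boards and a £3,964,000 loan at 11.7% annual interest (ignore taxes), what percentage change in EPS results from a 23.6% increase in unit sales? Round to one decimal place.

+107.3%

At 11,810 units, contribution = 11,810 × £152.98 = £1,806,693.80.
EBIT = £1,806,693.80 − £945,600 = £861,093.80.
Interest = £463,788.00, so EBIT − I = £397,305.80.
DCL = total CM / (EBIT − I) = £1,806,693.80 / £397,305.80 = 4.5474.
EPS therefore changes by 4.5474 × (+23.6%) = +107.3%.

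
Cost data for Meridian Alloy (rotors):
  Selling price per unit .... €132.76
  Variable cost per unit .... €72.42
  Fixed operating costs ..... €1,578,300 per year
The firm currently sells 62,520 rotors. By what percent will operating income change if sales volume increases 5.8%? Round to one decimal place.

Contribution at this volume is 62,520 × €60.34 = €3,772,456.80.
Operating income = contribution − fixed costs = €3,772,456.80 − €1,578,300 = €2,194,156.80.
So DOL = total CM / EBIT = €3,772,456.80 / €2,194,156.80 = 1.7193.
Operating income changes by 1.7193 × +5.8% = +10.0%.

+10.0%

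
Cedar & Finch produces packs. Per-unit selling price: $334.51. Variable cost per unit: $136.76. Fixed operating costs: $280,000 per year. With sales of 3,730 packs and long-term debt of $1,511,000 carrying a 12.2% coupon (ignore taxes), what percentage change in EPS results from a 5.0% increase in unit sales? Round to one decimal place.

+13.5%

Contribution at this volume is 3,730 × $197.75 = $737,607.50.
EBIT = $737,607.50 − $280,000 = $457,607.50.
After interest of $184,342.00, pre-tax earnings = $273,265.50.
DCL = total CM / (EBIT − I) = $737,607.50 / $273,265.50 = 2.6992.
EPS therefore changes by 2.6992 × (+5.0%) = +13.5%.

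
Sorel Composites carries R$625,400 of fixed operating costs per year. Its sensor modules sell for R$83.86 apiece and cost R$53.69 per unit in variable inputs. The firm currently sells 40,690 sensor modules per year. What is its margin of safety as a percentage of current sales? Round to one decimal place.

49.1%

Contribution margin per unit = R$83.86 − R$53.69 = R$30.17. Break-even units = R$625,400 ÷ R$30.17 = 20,729.20; break-even revenue = 20,729.20 × R$83.86 = R$1,738,350.81.
Current sales = 40,690 × R$83.86 = R$3,412,263.40.
Margin of safety = (R$3,412,263.40 − R$1,738,350.81) ÷ R$3,412,263.40 = 49.1%.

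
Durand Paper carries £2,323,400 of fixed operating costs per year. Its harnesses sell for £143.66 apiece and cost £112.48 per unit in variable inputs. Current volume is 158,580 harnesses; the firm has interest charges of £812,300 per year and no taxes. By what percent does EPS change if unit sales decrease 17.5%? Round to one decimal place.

Total contribution margin = 158,580 × £31.18 = £4,944,524.40.
EBIT = £4,944,524.40 − £2,323,400 = £2,621,124.40.
Interest = £812,300.00, so EBIT − I = £1,808,824.40.
DCL = total CM / (EBIT − I) = £4,944,524.40 / £1,808,824.40 = 2.7336.
EPS therefore changes by 2.7336 × (-17.5%) = -47.8%.

-47.8%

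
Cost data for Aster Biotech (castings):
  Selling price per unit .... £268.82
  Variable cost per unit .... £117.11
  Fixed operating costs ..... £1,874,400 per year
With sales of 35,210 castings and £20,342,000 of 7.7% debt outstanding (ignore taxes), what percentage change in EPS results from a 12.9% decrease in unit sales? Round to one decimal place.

-36.2%

Total contribution margin = 35,210 × £151.71 = £5,341,709.10.
Subtracting fixed costs: EBIT = £5,341,709.10 − £1,874,400 = £3,467,309.10.
Interest = £1,566,334.00, so EBIT − I = £1,900,975.10.
Degree of combined leverage = contribution ÷ (EBIT − I) = £5,341,709.10 ÷ £1,900,975.10 = 2.8100.
%ΔEPS = DCL × %ΔSales = 2.8100 × -12.9% = -36.2%.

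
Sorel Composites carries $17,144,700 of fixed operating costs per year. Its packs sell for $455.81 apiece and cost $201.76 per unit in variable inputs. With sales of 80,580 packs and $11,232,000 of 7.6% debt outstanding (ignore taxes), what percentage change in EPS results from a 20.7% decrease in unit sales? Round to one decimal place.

-171.4%

At 80,580 units, contribution = 80,580 × $254.05 = $20,471,349.00.
Subtracting fixed costs: EBIT = $20,471,349.00 − $17,144,700 = $3,326,649.00.
After interest of $853,632.00, pre-tax earnings = $2,473,017.00.
Degree of combined leverage = contribution ÷ (EBIT − I) = $20,471,349.00 ÷ $2,473,017.00 = 8.2779.
%ΔEPS = DCL × %ΔSales = 8.2779 × -20.7% = -171.4%.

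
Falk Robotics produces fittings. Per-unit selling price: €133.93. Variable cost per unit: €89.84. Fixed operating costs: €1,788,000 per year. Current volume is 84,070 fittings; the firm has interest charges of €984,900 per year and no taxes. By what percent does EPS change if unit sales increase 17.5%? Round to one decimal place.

At 84,070 units, contribution = 84,070 × €44.09 = €3,706,646.30.
Operating income = contribution − fixed costs = €3,706,646.30 − €1,788,000 = €1,918,646.30.
After interest of €984,900.00, pre-tax earnings = €933,746.30.
DCL = total CM / (EBIT − I) = €3,706,646.30 / €933,746.30 = 3.9697.
%ΔEPS = DCL × %ΔSales = 3.9697 × +17.5% = +69.5%.

+69.5%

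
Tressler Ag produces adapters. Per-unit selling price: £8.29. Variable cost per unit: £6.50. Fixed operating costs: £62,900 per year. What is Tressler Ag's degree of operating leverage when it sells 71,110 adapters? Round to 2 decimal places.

At 71,110 units, contribution = 71,110 × £1.79 = £127,286.90.
Subtracting fixed costs: EBIT = £127,286.90 − £62,900 = £64,386.90.
So DOL = total CM / EBIT = £127,286.90 / £64,386.90 = 1.9769.

1.98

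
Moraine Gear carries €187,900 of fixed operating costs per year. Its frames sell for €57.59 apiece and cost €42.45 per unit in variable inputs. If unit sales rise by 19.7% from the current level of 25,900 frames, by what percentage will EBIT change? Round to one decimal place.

Total contribution margin = 25,900 × €15.14 = €392,126.00.
Operating income = contribution − fixed costs = €392,126.00 − €187,900 = €204,226.00.
Degree of operating leverage = €392,126.00 / €204,226.00 = 1.9201.
So EBIT moves 1.9201 × (+19.7%) = +37.8%.

+37.8%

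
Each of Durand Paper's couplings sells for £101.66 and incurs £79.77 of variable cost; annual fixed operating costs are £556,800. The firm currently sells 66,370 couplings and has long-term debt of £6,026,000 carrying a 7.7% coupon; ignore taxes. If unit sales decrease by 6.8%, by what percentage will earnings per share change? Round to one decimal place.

At 66,370 units, contribution = 66,370 × £21.89 = £1,452,839.30.
EBIT = £1,452,839.30 − £556,800 = £896,039.30.
Interest = £464,002.00, so EBIT − I = £432,037.30.
DCL = total CM / (EBIT − I) = £1,452,839.30 / £432,037.30 = 3.3628.
EPS therefore changes by 3.3628 × (-6.8%) = -22.9%.

-22.9%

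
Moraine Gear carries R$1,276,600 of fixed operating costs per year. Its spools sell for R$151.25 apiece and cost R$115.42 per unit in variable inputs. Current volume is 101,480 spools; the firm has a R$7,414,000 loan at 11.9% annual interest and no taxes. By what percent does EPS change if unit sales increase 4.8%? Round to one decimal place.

+11.8%

Contribution at this volume is 101,480 × R$35.83 = R$3,636,028.40.
EBIT = R$3,636,028.40 − R$1,276,600 = R$2,359,428.40.
Interest = R$882,266.00, so EBIT − I = R$1,477,162.40.
DCL = total CM / (EBIT − I) = R$3,636,028.40 / R$1,477,162.40 = 2.4615.
%ΔEPS = DCL × %ΔSales = 2.4615 × +4.8% = +11.8%.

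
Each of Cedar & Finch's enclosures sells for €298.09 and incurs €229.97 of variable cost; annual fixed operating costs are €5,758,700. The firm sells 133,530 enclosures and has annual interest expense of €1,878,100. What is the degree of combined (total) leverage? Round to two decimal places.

At 133,530 units, contribution = 133,530 × €68.12 = €9,096,063.60.
Operating income = contribution − fixed costs = €9,096,063.60 − €5,758,700 = €3,337,363.60. Interest = €1,878,100.00.
DOL = €9,096,063.60 ÷ €3,337,363.60 = 2.7255; DFL = €3,337,363.60 ÷ €1,459,263.60 = 2.2870.
DCL = DOL × DFL = 2.7255 × 2.2870 = 6.2332.

6.23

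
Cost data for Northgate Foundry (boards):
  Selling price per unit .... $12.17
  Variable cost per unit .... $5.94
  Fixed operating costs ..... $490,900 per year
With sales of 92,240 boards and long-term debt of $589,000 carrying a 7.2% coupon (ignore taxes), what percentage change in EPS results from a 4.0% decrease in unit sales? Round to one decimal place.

-55.6%

Contribution at this volume is 92,240 × $6.23 = $574,655.20.
Subtracting fixed costs: EBIT = $574,655.20 − $490,900 = $83,755.20.
Interest = $42,408.00, so EBIT − I = $41,347.20.
DCL = total CM / (EBIT − I) = $574,655.20 / $41,347.20 = 13.8983.
%ΔEPS = DCL × %ΔSales = 13.8983 × -4.0% = -55.6%.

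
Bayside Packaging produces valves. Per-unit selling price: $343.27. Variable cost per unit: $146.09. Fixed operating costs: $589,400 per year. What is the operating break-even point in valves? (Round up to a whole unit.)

Each unit contributes $343.27 − $146.09 = $197.18.
Break-even Q = $589,400 / $197.18 = 2,989.15 → 2,990 valves.

2,990 valves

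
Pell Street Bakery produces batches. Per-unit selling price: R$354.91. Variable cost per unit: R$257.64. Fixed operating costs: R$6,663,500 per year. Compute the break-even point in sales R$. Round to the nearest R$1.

R$24,313,178

Contribution margin per unit = R$354.91 − R$257.64 = R$97.27, a CM ratio of R$97.27 ÷ R$354.91 = 0.2741.
Break-even revenue = fixed costs × price ÷ CM = R$6,663,500 × R$354.91 ÷ R$97.27 = R$24,313,178.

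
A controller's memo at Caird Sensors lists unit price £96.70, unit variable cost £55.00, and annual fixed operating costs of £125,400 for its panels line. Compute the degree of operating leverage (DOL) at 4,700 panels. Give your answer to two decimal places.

Contribution at this volume is 4,700 × £41.70 = £195,990.00.
Operating income = contribution − fixed costs = £195,990.00 − £125,400 = £70,590.00.
So DOL = total CM / EBIT = £195,990.00 / £70,590.00 = 2.7765.

2.78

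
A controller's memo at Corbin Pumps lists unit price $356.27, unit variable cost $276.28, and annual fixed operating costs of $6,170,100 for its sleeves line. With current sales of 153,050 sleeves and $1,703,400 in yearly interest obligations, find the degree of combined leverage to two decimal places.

2.80

At 153,050 units, contribution = 153,050 × $79.99 = $12,242,469.50.
Operating income = contribution − fixed costs = $12,242,469.50 − $6,170,100 = $6,072,369.50. Interest = $1,703,400.00.
DOL = $12,242,469.50 ÷ $6,072,369.50 = 2.0161; DFL = $6,072,369.50 ÷ $4,368,969.50 = 1.3899.
Combined leverage = 2.0161 × 1.3899 = 2.8022.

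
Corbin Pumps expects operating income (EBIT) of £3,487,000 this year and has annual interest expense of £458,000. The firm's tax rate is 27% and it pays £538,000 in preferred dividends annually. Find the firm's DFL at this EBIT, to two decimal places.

Interest = £458,000.00.
Pre-tax preferred-dividend burden = £538,000 ÷ (1 − 0.27) = £736,986.30.
DFL = EBIT ÷ [EBIT − I − D_p/(1−t)] = £3,487,000 ÷ [£3,487,000 − £458,000.00 − £736,986.30] = £3,487,000 ÷ £2,292,013.70 = 1.5214.

1.52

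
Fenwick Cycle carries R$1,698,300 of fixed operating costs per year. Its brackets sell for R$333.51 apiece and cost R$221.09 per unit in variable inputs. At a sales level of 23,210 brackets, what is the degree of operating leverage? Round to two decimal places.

At 23,210 units, contribution = 23,210 × R$112.42 = R$2,609,268.20.
Subtracting fixed costs: EBIT = R$2,609,268.20 − R$1,698,300 = R$910,968.20.
Degree of operating leverage = R$2,609,268.20 / R$910,968.20 = 2.8643.

2.86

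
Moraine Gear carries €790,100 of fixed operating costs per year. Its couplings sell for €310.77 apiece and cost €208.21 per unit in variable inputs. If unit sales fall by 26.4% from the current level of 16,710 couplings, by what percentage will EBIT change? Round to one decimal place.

-49.0%

Contribution at this volume is 16,710 × €102.56 = €1,713,777.60.
Operating income = contribution − fixed costs = €1,713,777.60 − €790,100 = €923,677.60.
DOL = contribution ÷ EBIT = €1,713,777.60 ÷ €923,677.60 = 1.8554.
%ΔEBIT = DOL × %ΔSales = 1.8554 × -26.4% = -49.0%.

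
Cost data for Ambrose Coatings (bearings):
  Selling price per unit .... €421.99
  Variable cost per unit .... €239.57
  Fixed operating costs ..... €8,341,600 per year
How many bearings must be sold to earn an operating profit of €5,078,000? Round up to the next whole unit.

Each unit contributes €421.99 − €239.57 = €182.42.
Units = (FC + target) / CM = (€8,341,600 + €5,078,000) / €182.42 = 73,564.30, so 73,565 bearings.

73,565 bearings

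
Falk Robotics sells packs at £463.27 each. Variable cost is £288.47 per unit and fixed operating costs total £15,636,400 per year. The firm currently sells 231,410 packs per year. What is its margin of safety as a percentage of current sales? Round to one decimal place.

61.3%

Contribution margin per unit = £463.27 − £288.47 = £174.80. Break-even units = £15,636,400 ÷ £174.80 = 89,453.09; break-even revenue = 89,453.09 × £463.27 = £41,440,932.65.
Current sales = 231,410 × £463.27 = £107,205,310.70.
Margin of safety = (£107,205,310.70 − £41,440,932.65) ÷ £107,205,310.70 = 61.3%.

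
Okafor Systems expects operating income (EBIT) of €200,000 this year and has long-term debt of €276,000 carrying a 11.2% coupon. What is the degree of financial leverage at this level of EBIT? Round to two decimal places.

1.18

Annual interest charges come to €30,912.00.
DFL = EBIT ÷ (EBIT − I) = €200,000 ÷ (€200,000 − €30,912.00) = €200,000 ÷ €169,088.00 = 1.1828.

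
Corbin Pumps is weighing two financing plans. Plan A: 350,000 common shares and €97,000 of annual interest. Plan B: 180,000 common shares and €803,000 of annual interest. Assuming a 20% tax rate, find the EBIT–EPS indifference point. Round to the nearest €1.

Set EPS_A = EPS_B: (EBIT − €97,000)(1 − 0.20) ÷ 350,000 = (EBIT − €803,000)(1 − 0.20) ÷ 180,000.
The (1 − t) factor cancels: (EBIT − 97,000) × 180,000 = (EBIT − 803,000) × 350,000.
EBIT × (350,000 − 180,000) = 803,000 × 350,000 − 97,000 × 180,000 = 263,590,000,000, so EBIT = 263,590,000,000 ÷ 170,000 = 1,550,529.41.

€1,550,529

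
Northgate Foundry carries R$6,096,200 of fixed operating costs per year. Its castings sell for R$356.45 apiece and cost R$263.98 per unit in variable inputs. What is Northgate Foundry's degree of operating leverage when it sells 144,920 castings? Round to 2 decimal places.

1.83

Total contribution margin = 144,920 × R$92.47 = R$13,400,752.40.
Operating income = contribution − fixed costs = R$13,400,752.40 − R$6,096,200 = R$7,304,552.40.
So DOL = total CM / EBIT = R$13,400,752.40 / R$7,304,552.40 = 1.8346.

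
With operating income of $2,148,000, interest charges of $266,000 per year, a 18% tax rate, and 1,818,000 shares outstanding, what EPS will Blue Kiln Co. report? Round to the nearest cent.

$0.85

Interest = $266,000.00, so EBT = $2,148,000 − $266,000.00 = $1,882,000.00.
After tax at 18%: net income = $1,882,000.00 × 0.82 = $1,543,240.00.
Per share: $1,543,240.00 / 1,818,000 shares = $0.85.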